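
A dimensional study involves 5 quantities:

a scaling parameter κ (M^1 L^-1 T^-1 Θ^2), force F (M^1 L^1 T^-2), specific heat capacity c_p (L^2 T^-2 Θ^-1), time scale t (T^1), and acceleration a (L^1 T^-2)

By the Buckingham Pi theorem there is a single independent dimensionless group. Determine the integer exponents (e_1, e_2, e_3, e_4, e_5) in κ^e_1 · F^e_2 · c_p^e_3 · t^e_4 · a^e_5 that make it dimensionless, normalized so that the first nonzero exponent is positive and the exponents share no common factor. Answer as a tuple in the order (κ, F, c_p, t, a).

(1, -1, 2, -1, -2)

M: e_1·(1) + e_2·(1) + e_3·(0) + e_4·(0) + e_5·(0) = 0
L: e_1·(-1) + e_2·(1) + e_3·(2) + e_4·(0) + e_5·(1) = 0
T: e_1·(-1) + e_2·(-2) + e_3·(-2) + e_4·(1) + e_5·(-2) = 0
Θ: e_1·(2) + e_2·(0) + e_3·(-1) + e_4·(0) + e_5·(0) = 0
Solving this homogeneous linear system for the smallest-integer solution (first nonzero entry positive) gives (1, -1, 2, -1, -2).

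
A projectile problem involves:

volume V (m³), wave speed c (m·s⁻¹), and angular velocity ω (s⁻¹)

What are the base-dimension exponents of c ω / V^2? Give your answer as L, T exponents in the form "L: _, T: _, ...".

L: -5, T: -2

Collect each base-dimension exponent across the product:
  L: −2·(3) + (1) + (0) = -5
  T: −2·(0) + (-1) + (-1) = -2
So the dimensions are [L⁻⁵ T⁻²].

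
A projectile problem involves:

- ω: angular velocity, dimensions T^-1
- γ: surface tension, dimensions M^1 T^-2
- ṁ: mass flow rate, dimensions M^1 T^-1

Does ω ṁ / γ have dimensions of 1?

Sum the exponent of each base dimension across the product:
  M: [ω]_M − [γ]_M + [ṁ]_M = (0) − (1) + (1) = 0
  L: [ω]_L − [γ]_L + [ṁ]_L = (0) − (0) + (0) = 0
  T: [ω]_T − [γ]_T + [ṁ]_T = (-1) − (-2) + (-1) = 0
All base exponents vanish — dimensionless.

yes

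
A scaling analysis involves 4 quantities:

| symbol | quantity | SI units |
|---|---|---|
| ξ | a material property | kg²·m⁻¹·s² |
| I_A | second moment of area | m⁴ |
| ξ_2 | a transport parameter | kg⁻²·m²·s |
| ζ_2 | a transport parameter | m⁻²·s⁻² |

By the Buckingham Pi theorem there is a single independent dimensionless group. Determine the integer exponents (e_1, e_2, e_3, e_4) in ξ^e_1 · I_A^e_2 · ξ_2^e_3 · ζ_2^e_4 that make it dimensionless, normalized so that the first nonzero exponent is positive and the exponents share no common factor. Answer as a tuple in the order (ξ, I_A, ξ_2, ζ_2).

M: e_1·(2) + e_2·(0) + e_3·(-2) + e_4·(0) = 0
L: e_1·(-1) + e_2·(4) + e_3·(2) + e_4·(-2) = 0
T: e_1·(2) + e_2·(0) + e_3·(1) + e_4·(-2) = 0
Solving this homogeneous linear system for the smallest-integer solution (first nonzero entry positive) gives (2, 1, 2, 3).

(2, 1, 2, 3)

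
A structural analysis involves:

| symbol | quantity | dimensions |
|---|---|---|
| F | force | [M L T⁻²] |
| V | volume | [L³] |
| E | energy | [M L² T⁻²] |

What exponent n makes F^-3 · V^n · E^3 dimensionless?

-1

Balance the L exponent: (3)·n from V, plus −3·(1) + 3·(2) = 3 from the rest, must sum to zero.
3n + 3 = 0, so n = -1.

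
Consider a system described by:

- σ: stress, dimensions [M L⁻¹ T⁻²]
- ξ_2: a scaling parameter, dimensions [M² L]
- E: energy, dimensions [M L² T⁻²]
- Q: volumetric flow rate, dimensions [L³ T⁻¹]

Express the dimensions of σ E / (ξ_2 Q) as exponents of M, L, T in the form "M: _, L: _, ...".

M: 0, L: -3, T: -3

Collect each base-dimension exponent across the product:
  M: (1) − (2) + (1) − (0) = 0
  L: (-1) − (1) + (2) − (3) = -3
  T: (-2) − (0) + (-2) − (-1) = -3
So the dimensions are [L⁻³ T⁻³].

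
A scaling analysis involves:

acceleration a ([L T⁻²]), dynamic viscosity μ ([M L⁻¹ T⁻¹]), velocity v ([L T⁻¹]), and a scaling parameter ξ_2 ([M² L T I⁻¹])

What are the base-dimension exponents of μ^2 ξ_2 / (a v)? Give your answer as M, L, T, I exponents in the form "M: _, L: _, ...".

Collect each base-dimension exponent across the product:
  M: −(0) + 2·(1) − (0) + (2) = 4
  L: −(1) + 2·(-1) − (1) + (1) = -3
  T: −(-2) + 2·(-1) − (-1) + (1) = 2
  I: −(0) + 2·(0) − (0) + (-1) = -1
So the dimensions are [M⁴ L⁻³ T² I⁻¹].

M: 4, L: -3, T: 2, I: -1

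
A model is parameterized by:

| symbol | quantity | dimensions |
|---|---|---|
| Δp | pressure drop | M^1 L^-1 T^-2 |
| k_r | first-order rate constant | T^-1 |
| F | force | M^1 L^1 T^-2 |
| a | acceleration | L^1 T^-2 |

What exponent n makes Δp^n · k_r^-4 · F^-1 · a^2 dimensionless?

Balance the M exponent: (1)·n from Δp, plus −4·(0) − (1) + 2·(0) = -1 from the rest, must sum to zero.
n − 1 = 0, so n = 1.

1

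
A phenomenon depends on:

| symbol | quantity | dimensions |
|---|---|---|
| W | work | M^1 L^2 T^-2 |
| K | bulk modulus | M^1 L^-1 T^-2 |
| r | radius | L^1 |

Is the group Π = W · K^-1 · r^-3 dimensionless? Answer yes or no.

yes

Sum the exponent of each base dimension across the product:
  M: [W]_M − [K]_M − 3·[r]_M = (1) − (1) − 3·(0) = 0
  L: [W]_L − [K]_L − 3·[r]_L = (2) − (-1) − 3·(1) = 0
  T: [W]_T − [K]_T − 3·[r]_T = (-2) − (-2) − 3·(0) = 0
All base exponents vanish — dimensionless.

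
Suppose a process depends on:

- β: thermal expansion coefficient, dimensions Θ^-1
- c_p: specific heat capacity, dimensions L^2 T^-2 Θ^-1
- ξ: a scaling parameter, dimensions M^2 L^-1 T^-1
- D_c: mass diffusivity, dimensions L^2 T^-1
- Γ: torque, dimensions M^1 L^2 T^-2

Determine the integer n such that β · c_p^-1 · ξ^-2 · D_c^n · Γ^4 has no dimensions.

-4

Balance the L exponent: (2)·n from D_c, plus (0) − (2) − 2·(-1) + 4·(2) = 8 from the rest, must sum to zero.
2n + 8 = 0, so n = -4.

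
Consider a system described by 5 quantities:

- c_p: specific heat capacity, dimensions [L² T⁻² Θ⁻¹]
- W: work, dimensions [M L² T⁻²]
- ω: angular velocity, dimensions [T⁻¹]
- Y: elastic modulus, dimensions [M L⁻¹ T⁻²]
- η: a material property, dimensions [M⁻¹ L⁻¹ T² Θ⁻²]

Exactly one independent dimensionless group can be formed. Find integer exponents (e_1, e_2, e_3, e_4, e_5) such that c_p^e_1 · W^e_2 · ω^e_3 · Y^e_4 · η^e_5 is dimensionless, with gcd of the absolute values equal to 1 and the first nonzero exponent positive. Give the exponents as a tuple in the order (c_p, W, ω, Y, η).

M: e_1·(0) + e_2·(1) + e_3·(0) + e_4·(1) + e_5·(-1) = 0
L: e_1·(2) + e_2·(2) + e_3·(0) + e_4·(-1) + e_5·(-1) = 0
T: e_1·(-2) + e_2·(-2) + e_3·(-1) + e_4·(-2) + e_5·(2) = 0
Θ: e_1·(-1) + e_2·(0) + e_3·(0) + e_4·(0) + e_5·(-2) = 0
Solving this homogeneous linear system for the smallest-integer solution (first nonzero entry positive) gives (2, -2, -4, 1, -1).

(2, -2, -4, 1, -1)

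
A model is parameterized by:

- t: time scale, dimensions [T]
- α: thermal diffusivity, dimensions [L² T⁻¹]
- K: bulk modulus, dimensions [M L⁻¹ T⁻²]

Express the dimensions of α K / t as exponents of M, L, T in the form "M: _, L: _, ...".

M: 1, L: 1, T: -4

Collect each base-dimension exponent across the product:
  M: −(0) + (0) + (1) = 1
  L: −(0) + (2) + (-1) = 1
  T: −(1) + (-1) + (-2) = -4
So the dimensions are [M L T⁻⁴].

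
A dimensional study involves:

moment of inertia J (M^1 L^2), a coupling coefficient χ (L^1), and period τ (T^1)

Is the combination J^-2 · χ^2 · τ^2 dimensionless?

Sum the exponent of each base dimension across the product:
  M: −2·[J]_M + 2·[χ]_M + 2·[τ]_M = −2·(1) + 2·(0) + 2·(0) = -2
  L: −2·[J]_L + 2·[χ]_L + 2·[τ]_L = −2·(2) + 2·(1) + 2·(0) = -2
  T: −2·[J]_T + 2·[χ]_T + 2·[τ]_T = −2·(0) + 2·(0) + 2·(1) = 2
Net dimensions [M⁻² L⁻² T²] ≠ [1] — not dimensionless.

no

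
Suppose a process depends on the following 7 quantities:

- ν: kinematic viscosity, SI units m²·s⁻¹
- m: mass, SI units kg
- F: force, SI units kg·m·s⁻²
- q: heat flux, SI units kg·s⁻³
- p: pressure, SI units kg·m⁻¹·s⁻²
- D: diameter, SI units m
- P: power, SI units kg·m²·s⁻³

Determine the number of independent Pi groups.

There are 7 variables and 3 base dimensions (M, L, T).
The dimension matrix has rank 3.
Independent dimensionless groups: 7 − 3 = 4.

4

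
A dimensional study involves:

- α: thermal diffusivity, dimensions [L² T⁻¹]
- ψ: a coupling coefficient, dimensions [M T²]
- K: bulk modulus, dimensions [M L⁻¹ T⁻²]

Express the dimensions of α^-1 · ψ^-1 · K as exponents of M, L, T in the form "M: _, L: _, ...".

Collect each base-dimension exponent across the product:
  M: −(0) − (1) + (1) = 0
  L: −(2) − (0) + (-1) = -3
  T: −(-1) − (2) + (-2) = -3
So the dimensions are [L⁻³ T⁻³].

M: 0, L: -3, T: -3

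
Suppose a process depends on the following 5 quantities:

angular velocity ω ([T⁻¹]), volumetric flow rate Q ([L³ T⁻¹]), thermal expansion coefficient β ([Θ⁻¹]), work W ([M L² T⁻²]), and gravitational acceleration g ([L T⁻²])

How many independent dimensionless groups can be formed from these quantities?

There are 5 variables and 4 base dimensions (M, L, T, Θ).
The dimension matrix has rank 4.
Independent dimensionless groups: 5 − 4 = 1.

1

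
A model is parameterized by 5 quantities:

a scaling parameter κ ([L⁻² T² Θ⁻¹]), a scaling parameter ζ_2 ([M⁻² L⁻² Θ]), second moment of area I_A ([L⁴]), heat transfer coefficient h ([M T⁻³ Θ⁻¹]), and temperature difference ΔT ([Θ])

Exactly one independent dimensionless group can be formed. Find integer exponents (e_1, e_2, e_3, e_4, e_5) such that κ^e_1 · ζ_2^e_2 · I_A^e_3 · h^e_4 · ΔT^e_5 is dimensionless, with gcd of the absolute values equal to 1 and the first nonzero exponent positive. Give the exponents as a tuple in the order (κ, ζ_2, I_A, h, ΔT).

M: e_1·(0) + e_2·(-2) + e_3·(0) + e_4·(1) + e_5·(0) = 0
L: e_1·(-2) + e_2·(-2) + e_3·(4) + e_4·(0) + e_5·(0) = 0
T: e_1·(2) + e_2·(0) + e_3·(0) + e_4·(-3) + e_5·(0) = 0
Θ: e_1·(-1) + e_2·(1) + e_3·(0) + e_4·(-1) + e_5·(1) = 0
Solving this homogeneous linear system for the smallest-integer solution (first nonzero entry positive) gives (3, 1, 2, 2, 4).

(3, 1, 2, 2, 4)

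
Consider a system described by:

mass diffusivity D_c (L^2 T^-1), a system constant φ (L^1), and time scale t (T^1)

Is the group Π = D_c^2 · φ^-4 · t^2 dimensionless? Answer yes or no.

yes

Sum the exponent of each base dimension across the product:
  L: 2·[D_c]_L − 4·[φ]_L + 2·[t]_L = 2·(2) − 4·(1) + 2·(0) = 0
  T: 2·[D_c]_T − 4·[φ]_T + 2·[t]_T = 2·(-1) − 4·(0) + 2·(1) = 0
All base exponents vanish — dimensionless.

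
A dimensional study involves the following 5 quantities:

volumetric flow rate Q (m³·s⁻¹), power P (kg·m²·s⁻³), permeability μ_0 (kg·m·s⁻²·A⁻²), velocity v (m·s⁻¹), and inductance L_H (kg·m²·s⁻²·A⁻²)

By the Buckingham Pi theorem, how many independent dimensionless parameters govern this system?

1

There are 5 variables and 4 base dimensions (M, L, T, I).
The dimension matrix has rank 4.
Independent dimensionless groups: 5 − 4 = 1.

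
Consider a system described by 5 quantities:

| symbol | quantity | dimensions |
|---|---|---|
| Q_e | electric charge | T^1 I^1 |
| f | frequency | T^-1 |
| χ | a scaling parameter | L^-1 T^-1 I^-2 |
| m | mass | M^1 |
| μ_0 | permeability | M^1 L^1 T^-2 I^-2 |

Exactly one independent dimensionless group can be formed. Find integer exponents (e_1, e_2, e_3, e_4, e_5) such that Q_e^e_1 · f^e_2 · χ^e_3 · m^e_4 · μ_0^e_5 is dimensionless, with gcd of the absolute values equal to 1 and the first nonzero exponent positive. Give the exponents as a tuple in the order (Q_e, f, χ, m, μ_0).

M: e_1·(0) + e_2·(0) + e_3·(0) + e_4·(1) + e_5·(1) = 0
L: e_1·(0) + e_2·(0) + e_3·(-1) + e_4·(0) + e_5·(1) = 0
T: e_1·(1) + e_2·(-1) + e_3·(-1) + e_4·(0) + e_5·(-2) = 0
I: e_1·(1) + e_2·(0) + e_3·(-2) + e_4·(0) + e_5·(-2) = 0
Solving this homogeneous linear system for the smallest-integer solution (first nonzero entry positive) gives (4, 1, 1, -1, 1).

(4, 1, 1, -1, 1)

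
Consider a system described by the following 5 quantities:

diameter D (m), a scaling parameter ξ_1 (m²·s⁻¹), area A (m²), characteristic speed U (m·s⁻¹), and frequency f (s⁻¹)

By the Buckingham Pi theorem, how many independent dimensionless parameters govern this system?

3

There are 5 variables and 2 base dimensions (L, T).
The dimension matrix has rank 2.
Independent dimensionless groups: 5 − 2 = 3.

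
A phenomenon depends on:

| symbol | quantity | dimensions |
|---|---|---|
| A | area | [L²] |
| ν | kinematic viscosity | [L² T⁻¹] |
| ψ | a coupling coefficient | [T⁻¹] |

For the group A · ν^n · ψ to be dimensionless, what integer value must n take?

Balance the L exponent: (2)·n from ν, plus (2) + (0) = 2 from the rest, must sum to zero.
2n + 2 = 0, so n = -1.

-1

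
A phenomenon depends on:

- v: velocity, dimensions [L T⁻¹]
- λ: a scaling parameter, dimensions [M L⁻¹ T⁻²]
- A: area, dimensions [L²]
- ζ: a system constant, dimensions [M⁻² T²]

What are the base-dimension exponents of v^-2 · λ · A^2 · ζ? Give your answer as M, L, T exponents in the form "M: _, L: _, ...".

M: -1, L: 1, T: 2

Collect each base-dimension exponent across the product:
  M: −2·(0) + (1) + 2·(0) + (-2) = -1
  L: −2·(1) + (-1) + 2·(2) + (0) = 1
  T: −2·(-1) + (-2) + 2·(0) + (2) = 2
So the dimensions are [M⁻¹ L T²].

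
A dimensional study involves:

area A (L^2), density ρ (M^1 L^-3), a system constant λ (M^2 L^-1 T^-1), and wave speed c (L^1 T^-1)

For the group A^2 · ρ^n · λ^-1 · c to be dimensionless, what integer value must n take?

Balance the M exponent: (1)·n from ρ, plus 2·(0) − (2) + (0) = -2 from the rest, must sum to zero.
n − 2 = 0, so n = 2.

2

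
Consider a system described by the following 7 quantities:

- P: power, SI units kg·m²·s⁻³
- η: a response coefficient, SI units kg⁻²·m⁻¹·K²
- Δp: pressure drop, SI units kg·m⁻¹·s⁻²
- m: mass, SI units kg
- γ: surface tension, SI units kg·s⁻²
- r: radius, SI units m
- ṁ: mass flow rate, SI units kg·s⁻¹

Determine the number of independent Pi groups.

There are 7 variables and 4 base dimensions (M, L, T, Θ).
The dimension matrix has rank 4.
Independent dimensionless groups: 7 − 4 = 3.

3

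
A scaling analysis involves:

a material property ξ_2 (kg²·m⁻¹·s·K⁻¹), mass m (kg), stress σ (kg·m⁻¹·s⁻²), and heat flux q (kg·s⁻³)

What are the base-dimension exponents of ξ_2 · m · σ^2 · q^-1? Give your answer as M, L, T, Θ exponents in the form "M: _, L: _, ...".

Collect each base-dimension exponent across the product:
  M: (2) + (1) + 2·(1) − (1) = 4
  L: (-1) + (0) + 2·(-1) − (0) = -3
  T: (1) + (0) + 2·(-2) − (-3) = 0
  Θ: (-1) + (0) + 2·(0) − (0) = -1
So the dimensions are [M⁴ L⁻³ Θ⁻¹].

M: 4, L: -3, T: 0, Θ: -1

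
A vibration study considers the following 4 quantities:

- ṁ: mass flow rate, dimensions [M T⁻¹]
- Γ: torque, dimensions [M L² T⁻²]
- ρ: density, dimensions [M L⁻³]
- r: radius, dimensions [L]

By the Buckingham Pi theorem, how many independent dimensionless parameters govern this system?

1

There are 4 variables and 3 base dimensions (M, L, T).
The dimension matrix has rank 3.
Independent dimensionless groups: 4 − 3 = 1.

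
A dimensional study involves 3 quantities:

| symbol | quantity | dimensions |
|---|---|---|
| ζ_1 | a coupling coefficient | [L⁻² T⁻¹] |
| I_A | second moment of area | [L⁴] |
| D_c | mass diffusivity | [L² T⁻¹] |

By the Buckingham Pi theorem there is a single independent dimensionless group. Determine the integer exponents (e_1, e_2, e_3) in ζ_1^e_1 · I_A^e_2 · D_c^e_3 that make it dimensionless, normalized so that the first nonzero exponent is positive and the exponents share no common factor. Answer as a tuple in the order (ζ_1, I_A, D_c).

L: e_1·(-2) + e_2·(4) + e_3·(2) = 0
T: e_1·(-1) + e_2·(0) + e_3·(-1) = 0
Solving this homogeneous linear system for the smallest-integer solution (first nonzero entry positive) gives (1, 1, -1).

(1, 1, -1)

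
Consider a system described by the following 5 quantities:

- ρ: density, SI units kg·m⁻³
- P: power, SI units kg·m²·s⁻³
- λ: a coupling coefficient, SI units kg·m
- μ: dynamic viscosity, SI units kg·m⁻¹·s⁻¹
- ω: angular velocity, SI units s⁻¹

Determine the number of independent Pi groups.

There are 5 variables and 3 base dimensions (M, L, T).
The dimension matrix has rank 3.
Independent dimensionless groups: 5 − 3 = 2.

2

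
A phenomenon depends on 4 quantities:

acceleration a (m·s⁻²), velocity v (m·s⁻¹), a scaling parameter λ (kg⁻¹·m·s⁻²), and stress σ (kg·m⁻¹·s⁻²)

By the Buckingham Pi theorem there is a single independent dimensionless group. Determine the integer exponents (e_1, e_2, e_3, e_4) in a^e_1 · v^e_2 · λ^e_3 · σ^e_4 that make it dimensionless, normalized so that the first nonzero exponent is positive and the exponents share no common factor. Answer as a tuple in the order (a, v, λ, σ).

(4, -4, -1, -1)

M: e_1·(0) + e_2·(0) + e_3·(-1) + e_4·(1) = 0
L: e_1·(1) + e_2·(1) + e_3·(1) + e_4·(-1) = 0
T: e_1·(-2) + e_2·(-1) + e_3·(-2) + e_4·(-2) = 0
Solving this homogeneous linear system for the smallest-integer solution (first nonzero entry positive) gives (4, -4, -1, -1).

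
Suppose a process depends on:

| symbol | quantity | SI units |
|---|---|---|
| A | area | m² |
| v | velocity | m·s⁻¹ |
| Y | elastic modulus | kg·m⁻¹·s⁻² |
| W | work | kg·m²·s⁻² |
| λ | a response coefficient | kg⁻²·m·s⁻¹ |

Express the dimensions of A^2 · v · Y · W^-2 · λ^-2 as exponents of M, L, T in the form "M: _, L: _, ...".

M: 3, L: -2, T: 3

Collect each base-dimension exponent across the product:
  M: 2·(0) + (0) + (1) − 2·(1) − 2·(-2) = 3
  L: 2·(2) + (1) + (-1) − 2·(2) − 2·(1) = -2
  T: 2·(0) + (-1) + (-2) − 2·(-2) − 2·(-1) = 3
So the dimensions are [M³ L⁻² T³].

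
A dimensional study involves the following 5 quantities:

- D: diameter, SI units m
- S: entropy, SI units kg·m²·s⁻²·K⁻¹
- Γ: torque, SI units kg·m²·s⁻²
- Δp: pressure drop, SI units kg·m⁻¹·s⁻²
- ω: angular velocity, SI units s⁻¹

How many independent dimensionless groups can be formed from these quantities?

1

There are 5 variables and 4 base dimensions (M, L, T, Θ).
The dimension matrix has rank 4.
Independent dimensionless groups: 5 − 4 = 1.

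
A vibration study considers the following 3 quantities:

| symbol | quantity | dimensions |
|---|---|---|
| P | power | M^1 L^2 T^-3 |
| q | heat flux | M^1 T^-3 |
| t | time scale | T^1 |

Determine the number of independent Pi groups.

0

There are 3 variables and 3 base dimensions (M, L, T).
The dimension matrix has rank 3.
Independent dimensionless groups: 3 − 3 = 0.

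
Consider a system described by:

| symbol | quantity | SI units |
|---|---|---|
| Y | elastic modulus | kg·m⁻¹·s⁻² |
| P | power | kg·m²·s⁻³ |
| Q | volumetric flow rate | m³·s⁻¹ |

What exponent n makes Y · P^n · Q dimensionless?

-1

Balance the M exponent: (1)·n from P, plus (1) + (0) = 1 from the rest, must sum to zero.
n + 1 = 0, so n = -1.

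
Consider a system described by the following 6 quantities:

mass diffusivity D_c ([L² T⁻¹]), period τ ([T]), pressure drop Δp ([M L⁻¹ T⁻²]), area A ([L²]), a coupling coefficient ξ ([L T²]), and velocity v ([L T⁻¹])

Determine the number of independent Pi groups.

There are 6 variables and 3 base dimensions (M, L, T).
The dimension matrix has rank 3.
Independent dimensionless groups: 6 − 3 = 3.

3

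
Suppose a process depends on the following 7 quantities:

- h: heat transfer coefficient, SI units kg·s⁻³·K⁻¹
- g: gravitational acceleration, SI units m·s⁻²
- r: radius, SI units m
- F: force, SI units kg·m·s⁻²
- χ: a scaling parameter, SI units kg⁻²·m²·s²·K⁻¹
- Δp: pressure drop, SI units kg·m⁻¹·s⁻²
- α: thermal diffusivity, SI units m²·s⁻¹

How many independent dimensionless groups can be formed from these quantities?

There are 7 variables and 4 base dimensions (M, L, T, Θ).
The dimension matrix has rank 4.
Independent dimensionless groups: 7 − 4 = 3.

3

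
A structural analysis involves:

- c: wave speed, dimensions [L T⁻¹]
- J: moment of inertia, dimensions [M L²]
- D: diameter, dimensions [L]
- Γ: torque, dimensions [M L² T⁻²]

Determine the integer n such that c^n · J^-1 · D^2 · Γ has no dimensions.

-2

Balance the L exponent: (1)·n from c, plus −(2) + 2·(1) + (2) = 2 from the rest, must sum to zero.
n + 2 = 0, so n = -2.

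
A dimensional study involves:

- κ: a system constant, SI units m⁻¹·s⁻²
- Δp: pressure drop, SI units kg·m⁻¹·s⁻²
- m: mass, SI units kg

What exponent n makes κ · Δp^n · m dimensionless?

-1

Balance the M exponent: (1)·n from Δp, plus (0) + (1) = 1 from the rest, must sum to zero.
n + 1 = 0, so n = -1.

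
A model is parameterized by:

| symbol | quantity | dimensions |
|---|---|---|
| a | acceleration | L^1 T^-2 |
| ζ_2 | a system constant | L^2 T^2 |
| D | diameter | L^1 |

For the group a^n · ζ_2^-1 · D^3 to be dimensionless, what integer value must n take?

Balance the L exponent: (1)·n from a, plus −(2) + 3·(1) = 1 from the rest, must sum to zero.
n + 1 = 0, so n = -1.

-1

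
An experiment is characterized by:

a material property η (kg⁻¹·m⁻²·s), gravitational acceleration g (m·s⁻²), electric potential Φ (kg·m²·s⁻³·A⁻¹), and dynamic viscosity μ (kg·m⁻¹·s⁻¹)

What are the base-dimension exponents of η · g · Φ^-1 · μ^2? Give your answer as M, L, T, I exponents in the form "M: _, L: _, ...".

Collect each base-dimension exponent across the product:
  M: (-1) + (0) − (1) + 2·(1) = 0
  L: (-2) + (1) − (2) + 2·(-1) = -5
  T: (1) + (-2) − (-3) + 2·(-1) = 0
  I: (0) + (0) − (-1) + 2·(0) = 1
So the dimensions are [L⁻⁵ I].

M: 0, L: -5, T: 0, I: 1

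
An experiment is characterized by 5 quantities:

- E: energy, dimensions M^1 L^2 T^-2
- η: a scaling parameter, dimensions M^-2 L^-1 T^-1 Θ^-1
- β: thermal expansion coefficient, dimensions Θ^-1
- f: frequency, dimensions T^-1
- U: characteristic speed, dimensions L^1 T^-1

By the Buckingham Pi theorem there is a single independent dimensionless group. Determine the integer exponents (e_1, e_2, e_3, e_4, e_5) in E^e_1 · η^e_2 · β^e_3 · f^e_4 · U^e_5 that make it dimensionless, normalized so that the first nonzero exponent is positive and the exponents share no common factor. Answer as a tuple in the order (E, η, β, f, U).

M: e_1·(1) + e_2·(-2) + e_3·(0) + e_4·(0) + e_5·(0) = 0
L: e_1·(2) + e_2·(-1) + e_3·(0) + e_4·(0) + e_5·(1) = 0
T: e_1·(-2) + e_2·(-1) + e_3·(0) + e_4·(-1) + e_5·(-1) = 0
Θ: e_1·(0) + e_2·(-1) + e_3·(-1) + e_4·(0) + e_5·(0) = 0
Solving this homogeneous linear system for the smallest-integer solution (first nonzero entry positive) gives (2, 1, -1, -2, -3).

(2, 1, -1, -2, -3)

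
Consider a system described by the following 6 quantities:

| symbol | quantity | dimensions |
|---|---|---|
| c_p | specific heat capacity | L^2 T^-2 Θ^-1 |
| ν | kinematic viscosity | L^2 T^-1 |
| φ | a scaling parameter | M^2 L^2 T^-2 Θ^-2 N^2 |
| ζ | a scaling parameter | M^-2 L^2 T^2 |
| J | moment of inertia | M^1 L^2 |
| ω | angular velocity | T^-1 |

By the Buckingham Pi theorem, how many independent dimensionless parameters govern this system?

1

There are 6 variables and 5 base dimensions (M, L, T, Θ, N).
The dimension matrix has rank 5.
Independent dimensionless groups: 6 − 5 = 1.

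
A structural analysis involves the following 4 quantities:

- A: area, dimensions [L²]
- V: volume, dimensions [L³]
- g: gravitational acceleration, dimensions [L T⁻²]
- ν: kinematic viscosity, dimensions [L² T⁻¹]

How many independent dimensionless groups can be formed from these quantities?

2

There are 4 variables and 2 base dimensions (L, T).
The dimension matrix has rank 2.
Independent dimensionless groups: 4 − 2 = 2.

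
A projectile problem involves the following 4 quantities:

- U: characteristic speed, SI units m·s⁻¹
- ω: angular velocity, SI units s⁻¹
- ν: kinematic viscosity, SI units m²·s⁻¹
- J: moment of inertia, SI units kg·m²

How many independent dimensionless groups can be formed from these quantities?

There are 4 variables and 3 base dimensions (M, L, T).
The dimension matrix has rank 3.
Independent dimensionless groups: 4 − 3 = 1.

1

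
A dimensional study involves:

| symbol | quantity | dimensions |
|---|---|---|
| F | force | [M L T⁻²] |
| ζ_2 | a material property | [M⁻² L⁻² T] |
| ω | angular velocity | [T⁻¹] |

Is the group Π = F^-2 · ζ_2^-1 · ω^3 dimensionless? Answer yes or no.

Sum the exponent of each base dimension across the product:
  M: −2·[F]_M − [ζ_2]_M + 3·[ω]_M = −2·(1) − (-2) + 3·(0) = 0
  L: −2·[F]_L − [ζ_2]_L + 3·[ω]_L = −2·(1) − (-2) + 3·(0) = 0
  T: −2·[F]_T − [ζ_2]_T + 3·[ω]_T = −2·(-2) − (1) + 3·(-1) = 0
All base exponents vanish — dimensionless.

yes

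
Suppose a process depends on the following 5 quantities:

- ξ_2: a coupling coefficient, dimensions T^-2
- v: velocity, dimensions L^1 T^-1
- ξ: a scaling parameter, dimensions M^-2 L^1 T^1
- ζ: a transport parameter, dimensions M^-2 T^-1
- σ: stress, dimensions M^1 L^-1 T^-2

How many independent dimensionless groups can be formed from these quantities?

2

There are 5 variables and 3 base dimensions (M, L, T).
The dimension matrix has rank 3.
Independent dimensionless groups: 5 − 3 = 2.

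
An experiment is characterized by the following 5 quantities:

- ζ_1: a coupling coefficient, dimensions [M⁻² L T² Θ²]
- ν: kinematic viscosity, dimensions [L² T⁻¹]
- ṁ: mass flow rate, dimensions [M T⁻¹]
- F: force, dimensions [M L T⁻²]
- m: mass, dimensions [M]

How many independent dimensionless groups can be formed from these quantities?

1

There are 5 variables and 4 base dimensions (M, L, T, Θ).
The dimension matrix has rank 4.
Independent dimensionless groups: 5 − 4 = 1.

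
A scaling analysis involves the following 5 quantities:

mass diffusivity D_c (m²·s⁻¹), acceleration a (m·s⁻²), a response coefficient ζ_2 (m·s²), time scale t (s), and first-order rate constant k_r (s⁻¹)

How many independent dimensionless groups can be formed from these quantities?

3

There are 5 variables and 2 base dimensions (L, T).
The dimension matrix has rank 2.
Independent dimensionless groups: 5 − 2 = 3.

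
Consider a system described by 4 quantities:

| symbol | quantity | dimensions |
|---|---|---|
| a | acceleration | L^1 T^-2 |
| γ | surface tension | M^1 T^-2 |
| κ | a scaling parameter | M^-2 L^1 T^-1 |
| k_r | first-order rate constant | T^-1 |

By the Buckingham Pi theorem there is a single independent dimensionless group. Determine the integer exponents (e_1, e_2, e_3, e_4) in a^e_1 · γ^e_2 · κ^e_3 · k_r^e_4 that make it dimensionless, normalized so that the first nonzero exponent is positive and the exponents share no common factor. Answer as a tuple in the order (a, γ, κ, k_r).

M: e_1·(0) + e_2·(1) + e_3·(-2) + e_4·(0) = 0
L: e_1·(1) + e_2·(0) + e_3·(1) + e_4·(0) = 0
T: e_1·(-2) + e_2·(-2) + e_3·(-1) + e_4·(-1) = 0
Solving this homogeneous linear system for the smallest-integer solution (first nonzero entry positive) gives (1, -2, -1, 3).

(1, -2, -1, 3)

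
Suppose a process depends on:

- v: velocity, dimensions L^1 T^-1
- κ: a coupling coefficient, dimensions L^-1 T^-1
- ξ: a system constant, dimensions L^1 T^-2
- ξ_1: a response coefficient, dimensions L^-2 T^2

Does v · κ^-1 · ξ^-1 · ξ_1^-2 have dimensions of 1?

no

Sum the exponent of each base dimension across the product:
  L: [v]_L − [κ]_L − [ξ]_L − 2·[ξ_1]_L = (1) − (-1) − (1) − 2·(-2) = 5
  T: [v]_T − [κ]_T − [ξ]_T − 2·[ξ_1]_T = (-1) − (-1) − (-2) − 2·(2) = -2
Net dimensions [L⁵ T⁻²] ≠ [1] — not dimensionless.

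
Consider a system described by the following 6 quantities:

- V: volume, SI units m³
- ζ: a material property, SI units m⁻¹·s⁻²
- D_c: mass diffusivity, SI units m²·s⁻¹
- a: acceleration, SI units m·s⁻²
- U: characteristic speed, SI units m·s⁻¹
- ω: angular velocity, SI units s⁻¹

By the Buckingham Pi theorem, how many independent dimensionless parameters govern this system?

4

There are 6 variables and 2 base dimensions (L, T).
The dimension matrix has rank 2.
Independent dimensionless groups: 6 − 2 = 4.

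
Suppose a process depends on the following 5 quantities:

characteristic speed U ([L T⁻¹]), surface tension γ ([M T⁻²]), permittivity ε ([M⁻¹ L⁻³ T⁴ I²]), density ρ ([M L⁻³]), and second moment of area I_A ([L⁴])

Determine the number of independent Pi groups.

There are 5 variables and 4 base dimensions (M, L, T, I).
The dimension matrix has rank 4.
Independent dimensionless groups: 5 − 4 = 1.

1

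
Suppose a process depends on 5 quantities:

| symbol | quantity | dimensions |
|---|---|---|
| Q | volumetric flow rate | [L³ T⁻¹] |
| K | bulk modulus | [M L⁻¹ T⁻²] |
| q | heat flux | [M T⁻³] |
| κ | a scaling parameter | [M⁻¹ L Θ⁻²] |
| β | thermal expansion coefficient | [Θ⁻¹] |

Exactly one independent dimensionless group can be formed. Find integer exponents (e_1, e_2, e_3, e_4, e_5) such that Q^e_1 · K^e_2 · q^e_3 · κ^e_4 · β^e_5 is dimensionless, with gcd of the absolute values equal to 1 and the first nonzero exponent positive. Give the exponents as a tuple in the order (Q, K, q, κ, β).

(1, 4, -3, 1, -2)

M: e_1·(0) + e_2·(1) + e_3·(1) + e_4·(-1) + e_5·(0) = 0
L: e_1·(3) + e_2·(-1) + e_3·(0) + e_4·(1) + e_5·(0) = 0
T: e_1·(-1) + e_2·(-2) + e_3·(-3) + e_4·(0) + e_5·(0) = 0
Θ: e_1·(0) + e_2·(0) + e_3·(0) + e_4·(-2) + e_5·(-1) = 0
Solving this homogeneous linear system for the smallest-integer solution (first nonzero entry positive) gives (1, 4, -3, 1, -2).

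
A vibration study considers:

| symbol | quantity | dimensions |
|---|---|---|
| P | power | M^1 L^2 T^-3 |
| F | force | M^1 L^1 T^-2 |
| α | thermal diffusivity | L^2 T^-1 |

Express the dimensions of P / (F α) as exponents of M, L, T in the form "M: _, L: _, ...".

M: 0, L: -1, T: 0

Collect each base-dimension exponent across the product:
  M: (1) − (1) − (0) = 0
  L: (2) − (1) − (2) = -1
  T: (-3) − (-2) − (-1) = 0
So the dimensions are [L⁻¹].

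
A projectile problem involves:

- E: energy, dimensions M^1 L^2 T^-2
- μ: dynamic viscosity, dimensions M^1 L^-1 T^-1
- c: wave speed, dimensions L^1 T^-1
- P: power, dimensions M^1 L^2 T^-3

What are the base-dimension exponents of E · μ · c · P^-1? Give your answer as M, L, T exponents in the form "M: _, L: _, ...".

M: 1, L: 0, T: -1

Collect each base-dimension exponent across the product:
  M: (1) + (1) + (0) − (1) = 1
  L: (2) + (-1) + (1) − (2) = 0
  T: (-2) + (-1) + (-1) − (-3) = -1
So the dimensions are [M T⁻¹].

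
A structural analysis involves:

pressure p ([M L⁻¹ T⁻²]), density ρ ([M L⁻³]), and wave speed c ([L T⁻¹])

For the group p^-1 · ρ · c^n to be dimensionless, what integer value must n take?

Balance the L exponent: (1)·n from c, plus −(-1) + (-3) = -2 from the rest, must sum to zero.
n − 2 = 0, so n = 2.

2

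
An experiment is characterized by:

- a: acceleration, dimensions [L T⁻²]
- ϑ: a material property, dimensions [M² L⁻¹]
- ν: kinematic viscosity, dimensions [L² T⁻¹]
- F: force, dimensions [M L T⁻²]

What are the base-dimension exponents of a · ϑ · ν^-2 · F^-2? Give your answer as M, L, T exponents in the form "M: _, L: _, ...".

Collect each base-dimension exponent across the product:
  M: (0) + (2) − 2·(0) − 2·(1) = 0
  L: (1) + (-1) − 2·(2) − 2·(1) = -6
  T: (-2) + (0) − 2·(-1) − 2·(-2) = 4
So the dimensions are [L⁻⁶ T⁴].

M: 0, L: -6, T: 4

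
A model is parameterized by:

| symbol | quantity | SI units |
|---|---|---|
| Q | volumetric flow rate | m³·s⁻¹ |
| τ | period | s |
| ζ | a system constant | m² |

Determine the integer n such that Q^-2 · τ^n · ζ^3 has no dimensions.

-2

Balance the T exponent: (1)·n from τ, plus −2·(-1) + 3·(0) = 2 from the rest, must sum to zero.
n + 2 = 0, so n = -2.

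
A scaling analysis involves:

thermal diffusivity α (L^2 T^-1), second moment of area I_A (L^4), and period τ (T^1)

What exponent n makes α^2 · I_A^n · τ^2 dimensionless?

Balance the L exponent: (4)·n from I_A, plus 2·(2) + 2·(0) = 4 from the rest, must sum to zero.
4n + 4 = 0, so n = -1.

-1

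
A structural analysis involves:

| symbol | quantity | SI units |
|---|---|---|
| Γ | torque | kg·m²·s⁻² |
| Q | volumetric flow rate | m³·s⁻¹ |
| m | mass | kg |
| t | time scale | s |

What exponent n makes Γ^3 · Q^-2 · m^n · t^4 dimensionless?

-3

Balance the M exponent: (1)·n from m, plus 3·(1) − 2·(0) + 4·(0) = 3 from the rest, must sum to zero.
n + 3 = 0, so n = -3.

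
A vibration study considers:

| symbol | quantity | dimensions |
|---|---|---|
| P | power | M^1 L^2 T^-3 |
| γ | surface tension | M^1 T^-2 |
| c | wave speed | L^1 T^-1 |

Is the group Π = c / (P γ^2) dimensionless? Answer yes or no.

Sum the exponent of each base dimension across the product:
  M: −[P]_M − 2·[γ]_M + [c]_M = −(1) − 2·(1) + (0) = -3
  L: −[P]_L − 2·[γ]_L + [c]_L = −(2) − 2·(0) + (1) = -1
  T: −[P]_T − 2·[γ]_T + [c]_T = −(-3) − 2·(-2) + (-1) = 6
Net dimensions [M⁻³ L⁻¹ T⁶] ≠ [1] — not dimensionless.

no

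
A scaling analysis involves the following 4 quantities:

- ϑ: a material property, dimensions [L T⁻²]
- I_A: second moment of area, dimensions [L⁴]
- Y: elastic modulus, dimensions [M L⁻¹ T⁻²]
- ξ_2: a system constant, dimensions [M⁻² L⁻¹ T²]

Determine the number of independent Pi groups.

There are 4 variables and 3 base dimensions (M, L, T).
The dimension matrix has rank 3.
Independent dimensionless groups: 4 − 3 = 1.

1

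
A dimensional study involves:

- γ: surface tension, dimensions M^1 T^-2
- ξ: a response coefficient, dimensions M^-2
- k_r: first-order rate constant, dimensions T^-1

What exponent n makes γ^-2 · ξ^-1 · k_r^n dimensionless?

Balance the T exponent: (-1)·n from k_r, plus −2·(-2) − (0) = 4 from the rest, must sum to zero.
−n + 4 = 0, so n = 4.

4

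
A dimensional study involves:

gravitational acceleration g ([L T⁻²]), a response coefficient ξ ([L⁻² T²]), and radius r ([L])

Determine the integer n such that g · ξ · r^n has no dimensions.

1

Balance the L exponent: (1)·n from r, plus (1) + (-2) = -1 from the rest, must sum to zero.
n − 1 = 0, so n = 1.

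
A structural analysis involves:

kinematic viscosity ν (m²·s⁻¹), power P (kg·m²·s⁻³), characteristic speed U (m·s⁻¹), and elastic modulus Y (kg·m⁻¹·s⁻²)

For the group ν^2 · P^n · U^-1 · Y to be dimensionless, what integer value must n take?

-1

Balance the M exponent: (1)·n from P, plus 2·(0) − (0) + (1) = 1 from the rest, must sum to zero.
n + 1 = 0, so n = -1.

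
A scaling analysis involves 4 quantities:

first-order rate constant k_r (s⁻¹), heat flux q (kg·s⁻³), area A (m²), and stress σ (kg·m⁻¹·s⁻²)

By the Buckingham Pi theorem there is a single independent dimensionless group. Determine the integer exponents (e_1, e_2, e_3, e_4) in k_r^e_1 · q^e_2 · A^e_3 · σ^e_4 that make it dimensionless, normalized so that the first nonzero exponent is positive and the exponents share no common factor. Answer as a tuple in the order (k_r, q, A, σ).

(2, -2, 1, 2)

M: e_1·(0) + e_2·(1) + e_3·(0) + e_4·(1) = 0
L: e_1·(0) + e_2·(0) + e_3·(2) + e_4·(-1) = 0
T: e_1·(-1) + e_2·(-3) + e_3·(0) + e_4·(-2) = 0
Solving this homogeneous linear system for the smallest-integer solution (first nonzero entry positive) gives (2, -2, 1, 2).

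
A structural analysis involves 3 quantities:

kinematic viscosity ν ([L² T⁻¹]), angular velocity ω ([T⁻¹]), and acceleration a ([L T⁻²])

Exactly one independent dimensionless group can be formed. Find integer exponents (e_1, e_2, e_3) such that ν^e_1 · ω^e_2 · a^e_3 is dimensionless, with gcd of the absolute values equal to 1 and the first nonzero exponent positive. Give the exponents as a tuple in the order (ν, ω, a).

L: e_1·(2) + e_2·(0) + e_3·(1) = 0
T: e_1·(-1) + e_2·(-1) + e_3·(-2) = 0
Solving this homogeneous linear system for the smallest-integer solution (first nonzero entry positive) gives (1, 3, -2).

(1, 3, -2)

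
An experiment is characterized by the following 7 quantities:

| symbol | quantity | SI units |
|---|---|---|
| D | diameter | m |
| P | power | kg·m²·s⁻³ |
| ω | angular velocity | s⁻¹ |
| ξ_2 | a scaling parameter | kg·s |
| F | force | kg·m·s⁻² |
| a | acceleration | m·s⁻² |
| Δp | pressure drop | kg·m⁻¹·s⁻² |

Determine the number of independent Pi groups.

There are 7 variables and 3 base dimensions (M, L, T).
The dimension matrix has rank 3.
Independent dimensionless groups: 7 − 3 = 4.

4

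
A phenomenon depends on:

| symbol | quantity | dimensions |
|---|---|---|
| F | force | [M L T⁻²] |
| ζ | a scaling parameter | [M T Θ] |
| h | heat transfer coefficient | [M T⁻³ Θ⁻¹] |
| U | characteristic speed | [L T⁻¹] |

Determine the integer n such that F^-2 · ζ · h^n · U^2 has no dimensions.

1

Balance the M exponent: (1)·n from h, plus −2·(1) + (1) + 2·(0) = -1 from the rest, must sum to zero.
n − 1 = 0, so n = 1.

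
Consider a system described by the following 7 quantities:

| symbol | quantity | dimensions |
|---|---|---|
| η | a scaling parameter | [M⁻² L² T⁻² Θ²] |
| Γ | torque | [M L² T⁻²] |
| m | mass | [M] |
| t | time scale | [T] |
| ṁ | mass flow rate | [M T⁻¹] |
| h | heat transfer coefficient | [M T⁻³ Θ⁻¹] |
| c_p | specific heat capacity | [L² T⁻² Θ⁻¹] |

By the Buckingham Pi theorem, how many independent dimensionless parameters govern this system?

There are 7 variables and 4 base dimensions (M, L, T, Θ).
The dimension matrix has rank 4.
Independent dimensionless groups: 7 − 4 = 3.

3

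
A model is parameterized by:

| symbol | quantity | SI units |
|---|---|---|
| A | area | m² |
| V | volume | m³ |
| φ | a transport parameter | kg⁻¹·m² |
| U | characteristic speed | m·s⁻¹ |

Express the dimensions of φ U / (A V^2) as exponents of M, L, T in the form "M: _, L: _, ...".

M: -1, L: -5, T: -1

Collect each base-dimension exponent across the product:
  M: −(0) − 2·(0) + (-1) + (0) = -1
  L: −(2) − 2·(3) + (2) + (1) = -5
  T: −(0) − 2·(0) + (0) + (-1) = -1
So the dimensions are [M⁻¹ L⁻⁵ T⁻¹].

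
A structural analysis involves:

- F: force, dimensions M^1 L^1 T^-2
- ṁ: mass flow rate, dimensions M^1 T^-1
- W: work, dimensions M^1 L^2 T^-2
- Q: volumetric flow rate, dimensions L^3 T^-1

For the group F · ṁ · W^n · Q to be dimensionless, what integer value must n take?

-2

Balance the M exponent: (1)·n from W, plus (1) + (1) + (0) = 2 from the rest, must sum to zero.
n + 2 = 0, so n = -2.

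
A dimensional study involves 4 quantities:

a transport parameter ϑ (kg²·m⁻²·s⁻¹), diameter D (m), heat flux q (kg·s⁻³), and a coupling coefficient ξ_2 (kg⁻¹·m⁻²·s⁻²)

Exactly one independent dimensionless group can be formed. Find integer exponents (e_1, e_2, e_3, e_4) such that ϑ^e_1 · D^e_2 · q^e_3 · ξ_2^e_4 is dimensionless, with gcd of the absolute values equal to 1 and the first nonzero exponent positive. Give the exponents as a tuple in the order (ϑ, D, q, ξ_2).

(1, 4, -1, 1)

M: e_1·(2) + e_2·(0) + e_3·(1) + e_4·(-1) = 0
L: e_1·(-2) + e_2·(1) + e_3·(0) + e_4·(-2) = 0
T: e_1·(-1) + e_2·(0) + e_3·(-3) + e_4·(-2) = 0
Solving this homogeneous linear system for the smallest-integer solution (first nonzero entry positive) gives (1, 4, -1, 1).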